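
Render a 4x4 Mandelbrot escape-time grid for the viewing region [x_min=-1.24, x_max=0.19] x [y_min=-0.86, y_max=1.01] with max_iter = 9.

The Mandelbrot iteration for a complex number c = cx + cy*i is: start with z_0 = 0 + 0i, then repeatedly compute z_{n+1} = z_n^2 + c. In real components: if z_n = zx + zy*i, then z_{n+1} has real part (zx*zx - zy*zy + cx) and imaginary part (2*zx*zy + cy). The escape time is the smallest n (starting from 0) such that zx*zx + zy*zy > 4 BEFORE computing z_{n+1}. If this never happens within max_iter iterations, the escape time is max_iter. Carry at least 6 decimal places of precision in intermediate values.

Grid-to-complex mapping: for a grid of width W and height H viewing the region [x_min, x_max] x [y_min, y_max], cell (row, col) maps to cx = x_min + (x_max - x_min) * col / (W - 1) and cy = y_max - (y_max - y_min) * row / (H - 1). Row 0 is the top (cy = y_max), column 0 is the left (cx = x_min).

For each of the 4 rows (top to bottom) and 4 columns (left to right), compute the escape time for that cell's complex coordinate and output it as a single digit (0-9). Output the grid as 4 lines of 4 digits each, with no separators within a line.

Answer: 3354
9899
9999
3495

Derivation:
(row=0, col=0): c = -1.2400 + 1.0100i → escape time 3
(row=0, col=1): c = -0.7633 + 1.0100i → escape time 3
(row=0, col=2): c = -0.2867 + 1.0100i → escape time 5
(row=0, col=3): c = 0.1900 + 1.0100i → escape time 4
(row=1, col=0): c = -1.2400 + 0.3867i → escape time 9
(row=1, col=1): c = -0.7633 + 0.3867i → escape time 8
(row=1, col=2): c = -0.2867 + 0.3867i → escape time 9
(row=1, col=3): c = 0.1900 + 0.3867i → escape time 9
(row=2, col=0): c = -1.2400 + -0.2367i → escape time 9
(row=2, col=1): c = -0.7633 + -0.2367i → escape time 9
(row=2, col=2): c = -0.2867 + -0.2367i → escape time 9
(row=2, col=3): c = 0.1900 + -0.2367i → escape time 9
(row=3, col=0): c = -1.2400 + -0.8600i → escape time 3
(row=3, col=1): c = -0.7633 + -0.8600i → escape time 4
(row=3, col=2): c = -0.2867 + -0.8600i → escape time 9
(row=3, col=3): c = 0.1900 + -0.8600i → escape time 5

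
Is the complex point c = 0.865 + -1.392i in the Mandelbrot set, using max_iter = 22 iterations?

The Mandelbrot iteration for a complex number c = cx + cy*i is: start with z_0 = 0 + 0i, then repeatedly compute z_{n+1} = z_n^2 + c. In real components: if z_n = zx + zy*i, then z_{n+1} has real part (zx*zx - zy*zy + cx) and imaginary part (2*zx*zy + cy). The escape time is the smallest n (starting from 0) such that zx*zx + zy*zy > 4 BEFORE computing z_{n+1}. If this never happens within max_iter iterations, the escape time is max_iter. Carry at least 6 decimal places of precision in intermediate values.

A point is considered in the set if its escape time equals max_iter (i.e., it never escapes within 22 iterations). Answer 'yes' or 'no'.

z_0 = 0 + 0i, c = 0.8650 + -1.3920i
Iter 1: z = 0.8650 + -1.3920i, |z|^2 = 2.6859
Iter 2: z = -0.3244 + -3.8002i, |z|^2 = 14.5465
Escaped at iteration 2

Answer: no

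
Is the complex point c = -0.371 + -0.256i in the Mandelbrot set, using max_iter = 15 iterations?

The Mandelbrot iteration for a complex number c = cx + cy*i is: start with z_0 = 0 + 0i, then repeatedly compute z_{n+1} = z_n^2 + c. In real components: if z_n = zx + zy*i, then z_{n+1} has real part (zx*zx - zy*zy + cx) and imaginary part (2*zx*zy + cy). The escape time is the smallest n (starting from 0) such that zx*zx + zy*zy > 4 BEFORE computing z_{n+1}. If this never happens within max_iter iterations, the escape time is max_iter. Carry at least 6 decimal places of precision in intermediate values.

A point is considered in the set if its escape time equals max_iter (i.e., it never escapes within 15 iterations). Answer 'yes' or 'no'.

Answer: yes

Derivation:
z_0 = 0 + 0i, c = -0.3710 + -0.2560i
Iter 1: z = -0.3710 + -0.2560i, |z|^2 = 0.2032
Iter 2: z = -0.2989 + -0.0660i, |z|^2 = 0.0937
Iter 3: z = -0.2860 + -0.2165i, |z|^2 = 0.1287
Iter 4: z = -0.3361 + -0.1321i, |z|^2 = 0.1304
Iter 5: z = -0.2755 + -0.1672i, |z|^2 = 0.1039
Iter 6: z = -0.3230 + -0.1639i, |z|^2 = 0.1312
Iter 7: z = -0.2935 + -0.1501i, |z|^2 = 0.1087
Iter 8: z = -0.3074 + -0.1679i, |z|^2 = 0.1227
Iter 9: z = -0.3047 + -0.1528i, |z|^2 = 0.1162
Iter 10: z = -0.3015 + -0.1629i, |z|^2 = 0.1174
Iter 11: z = -0.3066 + -0.1578i, |z|^2 = 0.1189
Iter 12: z = -0.3019 + -0.1592i, |z|^2 = 0.1165
Iter 13: z = -0.3052 + -0.1599i, |z|^2 = 0.1187
Iter 14: z = -0.3034 + -0.1584i, |z|^2 = 0.1171
Did not escape in 15 iterations → in set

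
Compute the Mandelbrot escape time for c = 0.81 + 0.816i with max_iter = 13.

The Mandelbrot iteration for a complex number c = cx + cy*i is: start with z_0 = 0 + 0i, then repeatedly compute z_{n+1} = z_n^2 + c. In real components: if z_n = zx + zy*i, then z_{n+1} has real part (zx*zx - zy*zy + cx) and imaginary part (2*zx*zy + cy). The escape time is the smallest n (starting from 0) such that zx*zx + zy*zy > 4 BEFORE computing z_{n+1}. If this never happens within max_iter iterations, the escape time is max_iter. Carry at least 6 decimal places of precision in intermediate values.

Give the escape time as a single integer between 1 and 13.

z_0 = 0 + 0i, c = 0.8100 + 0.8160i
Iter 1: z = 0.8100 + 0.8160i, |z|^2 = 1.3220
Iter 2: z = 0.8002 + 2.1379i, |z|^2 = 5.2111
Escaped at iteration 2

Answer: 2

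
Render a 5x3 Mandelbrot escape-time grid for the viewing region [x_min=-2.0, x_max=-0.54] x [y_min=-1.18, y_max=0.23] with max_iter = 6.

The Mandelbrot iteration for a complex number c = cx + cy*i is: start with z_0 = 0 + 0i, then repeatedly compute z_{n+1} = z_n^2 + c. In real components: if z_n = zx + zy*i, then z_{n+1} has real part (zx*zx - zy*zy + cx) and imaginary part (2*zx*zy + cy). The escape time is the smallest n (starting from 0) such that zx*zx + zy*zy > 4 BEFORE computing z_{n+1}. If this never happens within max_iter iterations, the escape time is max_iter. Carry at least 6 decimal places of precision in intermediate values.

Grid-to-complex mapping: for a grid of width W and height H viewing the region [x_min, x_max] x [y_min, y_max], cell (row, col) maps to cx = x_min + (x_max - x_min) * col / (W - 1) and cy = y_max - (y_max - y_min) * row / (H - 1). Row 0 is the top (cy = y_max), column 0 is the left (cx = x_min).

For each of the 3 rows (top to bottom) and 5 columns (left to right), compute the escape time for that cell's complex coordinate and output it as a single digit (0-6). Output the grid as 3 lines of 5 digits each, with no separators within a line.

Answer: 14666
13566
11233

Derivation:
(row=0, col=0): c = -2.0000 + 0.2300i → escape time 1
(row=0, col=1): c = -1.6350 + 0.2300i → escape time 4
(row=0, col=2): c = -1.2700 + 0.2300i → escape time 6
(row=0, col=3): c = -0.9050 + 0.2300i → escape time 6
(row=0, col=4): c = -0.5400 + 0.2300i → escape time 6
(row=1, col=0): c = -2.0000 + -0.4750i → escape time 1
(row=1, col=1): c = -1.6350 + -0.4750i → escape time 3
(row=1, col=2): c = -1.2700 + -0.4750i → escape time 5
(row=1, col=3): c = -0.9050 + -0.4750i → escape time 6
(row=1, col=4): c = -0.5400 + -0.4750i → escape time 6
(row=2, col=0): c = -2.0000 + -1.1800i → escape time 1
(row=2, col=1): c = -1.6350 + -1.1800i → escape time 1
(row=2, col=2): c = -1.2700 + -1.1800i → escape time 2
(row=2, col=3): c = -0.9050 + -1.1800i → escape time 3
(row=2, col=4): c = -0.5400 + -1.1800i → escape time 3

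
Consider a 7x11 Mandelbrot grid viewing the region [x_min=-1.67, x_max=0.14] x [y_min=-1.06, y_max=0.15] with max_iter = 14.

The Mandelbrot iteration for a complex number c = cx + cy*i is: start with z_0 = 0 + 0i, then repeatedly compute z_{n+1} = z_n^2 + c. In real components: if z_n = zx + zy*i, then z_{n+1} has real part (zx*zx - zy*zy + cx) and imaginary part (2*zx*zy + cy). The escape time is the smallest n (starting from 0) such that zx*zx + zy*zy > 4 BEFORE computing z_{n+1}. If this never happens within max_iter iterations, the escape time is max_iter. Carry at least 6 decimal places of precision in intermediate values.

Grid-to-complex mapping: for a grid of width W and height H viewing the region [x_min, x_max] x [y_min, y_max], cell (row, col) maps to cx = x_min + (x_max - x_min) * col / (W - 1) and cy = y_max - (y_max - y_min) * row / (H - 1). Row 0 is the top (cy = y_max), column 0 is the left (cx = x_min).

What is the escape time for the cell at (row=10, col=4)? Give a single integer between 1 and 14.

Answer: 4

Derivation:
z_0 = 0 + 0i, c = -0.4633 + -1.0600i
Iter 1: z = -0.4633 + -1.0600i, |z|^2 = 1.3383
Iter 2: z = -1.3723 + -0.0777i, |z|^2 = 1.8891
Iter 3: z = 1.4137 + -0.8467i, |z|^2 = 2.7154
Iter 4: z = 0.8184 + -3.4539i, |z|^2 = 12.5990
Escaped at iteration 4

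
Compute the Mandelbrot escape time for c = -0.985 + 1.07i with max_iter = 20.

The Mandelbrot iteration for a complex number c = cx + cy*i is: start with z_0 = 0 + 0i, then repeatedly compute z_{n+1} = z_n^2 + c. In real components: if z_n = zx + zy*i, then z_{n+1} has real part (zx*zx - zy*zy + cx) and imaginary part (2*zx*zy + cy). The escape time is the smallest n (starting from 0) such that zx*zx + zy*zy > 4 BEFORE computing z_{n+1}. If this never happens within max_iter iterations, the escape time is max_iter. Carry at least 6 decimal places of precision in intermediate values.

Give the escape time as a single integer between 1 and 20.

z_0 = 0 + 0i, c = -0.9850 + 1.0700i
Iter 1: z = -0.9850 + 1.0700i, |z|^2 = 2.1151
Iter 2: z = -1.1597 + -1.0379i, |z|^2 = 2.4221
Iter 3: z = -0.7174 + 3.4773i, |z|^2 = 12.6059
Escaped at iteration 3

Answer: 3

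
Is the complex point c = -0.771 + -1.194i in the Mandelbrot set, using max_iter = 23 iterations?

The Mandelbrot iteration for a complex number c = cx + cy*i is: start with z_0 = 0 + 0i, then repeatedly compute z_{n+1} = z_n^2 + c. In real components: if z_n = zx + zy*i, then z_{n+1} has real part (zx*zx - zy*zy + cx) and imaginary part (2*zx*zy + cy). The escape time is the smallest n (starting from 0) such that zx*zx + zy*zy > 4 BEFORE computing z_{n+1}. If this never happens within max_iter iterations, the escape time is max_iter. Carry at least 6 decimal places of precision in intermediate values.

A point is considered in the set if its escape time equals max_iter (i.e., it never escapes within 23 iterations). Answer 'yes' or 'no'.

Answer: no

Derivation:
z_0 = 0 + 0i, c = -0.7710 + -1.1940i
Iter 1: z = -0.7710 + -1.1940i, |z|^2 = 2.0201
Iter 2: z = -1.6022 + 0.6471i, |z|^2 = 2.9858
Iter 3: z = 1.3772 + -3.2677i, |z|^2 = 12.5747
Escaped at iteration 3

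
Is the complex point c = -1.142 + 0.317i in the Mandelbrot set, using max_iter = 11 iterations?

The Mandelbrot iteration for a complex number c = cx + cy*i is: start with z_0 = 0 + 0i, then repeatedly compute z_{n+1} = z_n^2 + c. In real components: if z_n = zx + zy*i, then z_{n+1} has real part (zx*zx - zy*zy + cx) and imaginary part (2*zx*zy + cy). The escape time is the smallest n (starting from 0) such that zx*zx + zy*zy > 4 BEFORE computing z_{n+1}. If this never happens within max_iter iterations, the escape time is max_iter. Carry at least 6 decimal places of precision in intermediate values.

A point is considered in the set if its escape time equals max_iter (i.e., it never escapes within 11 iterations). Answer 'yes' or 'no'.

z_0 = 0 + 0i, c = -1.1420 + 0.3170i
Iter 1: z = -1.1420 + 0.3170i, |z|^2 = 1.4047
Iter 2: z = 0.0617 + -0.4070i, |z|^2 = 0.1695
Iter 3: z = -1.3039 + 0.2668i, |z|^2 = 1.7713
Iter 4: z = 0.4869 + -0.3787i, |z|^2 = 0.3805
Iter 5: z = -1.0484 + -0.0518i, |z|^2 = 1.1018
Iter 6: z = -0.0456 + 0.4256i, |z|^2 = 0.1832
Iter 7: z = -1.3211 + 0.2782i, |z|^2 = 1.8226
Iter 8: z = 0.5258 + -0.4180i, |z|^2 = 0.4512
Iter 9: z = -1.0402 + -0.1226i, |z|^2 = 1.0971
Iter 10: z = -0.0750 + 0.5720i, |z|^2 = 0.3328
Did not escape in 11 iterations → in set

Answer: yes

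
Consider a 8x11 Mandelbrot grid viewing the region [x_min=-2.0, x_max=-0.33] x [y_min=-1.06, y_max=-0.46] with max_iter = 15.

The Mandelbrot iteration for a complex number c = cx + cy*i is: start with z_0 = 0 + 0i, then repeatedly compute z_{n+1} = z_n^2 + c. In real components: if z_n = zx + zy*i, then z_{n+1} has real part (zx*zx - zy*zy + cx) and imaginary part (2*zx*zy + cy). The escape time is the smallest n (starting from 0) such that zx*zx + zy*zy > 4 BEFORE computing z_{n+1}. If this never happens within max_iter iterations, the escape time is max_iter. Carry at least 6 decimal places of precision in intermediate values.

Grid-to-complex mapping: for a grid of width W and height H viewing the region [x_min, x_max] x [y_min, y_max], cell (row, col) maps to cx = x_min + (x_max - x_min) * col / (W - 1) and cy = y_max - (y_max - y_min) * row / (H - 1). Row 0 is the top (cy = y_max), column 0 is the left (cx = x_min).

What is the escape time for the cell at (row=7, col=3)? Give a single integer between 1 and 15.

Answer: 3

Derivation:
z_0 = 0 + 0i, c = -1.2843 + -0.8800i
Iter 1: z = -1.2843 + -0.8800i, |z|^2 = 2.4238
Iter 2: z = -0.4093 + 1.3803i, |z|^2 = 2.0729
Iter 3: z = -3.0221 + -2.0099i, |z|^2 = 13.1730
Escaped at iteration 3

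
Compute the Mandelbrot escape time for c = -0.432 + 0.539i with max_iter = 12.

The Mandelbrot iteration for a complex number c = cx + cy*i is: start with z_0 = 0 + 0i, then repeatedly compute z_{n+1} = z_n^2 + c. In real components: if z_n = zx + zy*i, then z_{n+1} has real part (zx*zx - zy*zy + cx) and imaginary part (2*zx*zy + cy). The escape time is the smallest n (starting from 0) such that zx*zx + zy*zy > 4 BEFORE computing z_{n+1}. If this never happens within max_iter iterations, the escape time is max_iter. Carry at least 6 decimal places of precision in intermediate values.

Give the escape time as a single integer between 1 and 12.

Answer: 12

Derivation:
z_0 = 0 + 0i, c = -0.4320 + 0.5390i
Iter 1: z = -0.4320 + 0.5390i, |z|^2 = 0.4771
Iter 2: z = -0.5359 + 0.0733i, |z|^2 = 0.2926
Iter 3: z = -0.1502 + 0.4604i, |z|^2 = 0.2346
Iter 4: z = -0.6214 + 0.4007i, |z|^2 = 0.5467
Iter 5: z = -0.2064 + 0.0410i, |z|^2 = 0.0443
Iter 6: z = -0.3911 + 0.5221i, |z|^2 = 0.4255
Iter 7: z = -0.5516 + 0.1306i, |z|^2 = 0.3214
Iter 8: z = -0.1448 + 0.3949i, |z|^2 = 0.1769
Iter 9: z = -0.5670 + 0.4247i, |z|^2 = 0.5018
Iter 10: z = -0.2909 + 0.0575i, |z|^2 = 0.0879
Iter 11: z = -0.3507 + 0.5056i, |z|^2 = 0.3786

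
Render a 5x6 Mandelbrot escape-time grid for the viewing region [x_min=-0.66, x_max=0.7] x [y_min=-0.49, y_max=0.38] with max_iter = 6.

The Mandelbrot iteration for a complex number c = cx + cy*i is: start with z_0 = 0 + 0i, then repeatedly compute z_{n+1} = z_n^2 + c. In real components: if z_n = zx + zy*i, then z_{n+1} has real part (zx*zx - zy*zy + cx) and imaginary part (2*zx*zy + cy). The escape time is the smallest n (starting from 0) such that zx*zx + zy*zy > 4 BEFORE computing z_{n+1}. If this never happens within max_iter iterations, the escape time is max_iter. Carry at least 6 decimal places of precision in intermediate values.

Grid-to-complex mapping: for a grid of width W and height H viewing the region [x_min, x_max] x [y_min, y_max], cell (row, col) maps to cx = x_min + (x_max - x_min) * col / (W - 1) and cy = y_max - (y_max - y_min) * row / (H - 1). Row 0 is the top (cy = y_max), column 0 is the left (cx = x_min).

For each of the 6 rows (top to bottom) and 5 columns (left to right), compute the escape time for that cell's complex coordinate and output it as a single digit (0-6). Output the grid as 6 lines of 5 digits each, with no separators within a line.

Answer: 66663
66663
66663
66663
66663
66663

Derivation:
(row=0, col=0): c = -0.6600 + 0.3800i → escape time 6
(row=0, col=1): c = -0.3200 + 0.3800i → escape time 6
(row=0, col=2): c = 0.0200 + 0.3800i → escape time 6
(row=0, col=3): c = 0.3600 + 0.3800i → escape time 6
(row=0, col=4): c = 0.7000 + 0.3800i → escape time 3
(row=1, col=0): c = -0.6600 + 0.2060i → escape time 6
(row=1, col=1): c = -0.3200 + 0.2060i → escape time 6
(row=1, col=2): c = 0.0200 + 0.2060i → escape time 6
(row=1, col=3): c = 0.3600 + 0.2060i → escape time 6
(row=1, col=4): c = 0.7000 + 0.2060i → escape time 3
(row=2, col=0): c = -0.6600 + 0.0320i → escape time 6
(row=2, col=1): c = -0.3200 + 0.0320i → escape time 6
(row=2, col=2): c = 0.0200 + 0.0320i → escape time 6
(row=2, col=3): c = 0.3600 + 0.0320i → escape time 6
(row=2, col=4): c = 0.7000 + 0.0320i → escape time 3
(row=3, col=0): c = -0.6600 + -0.1420i → escape time 6
(row=3, col=1): c = -0.3200 + -0.1420i → escape time 6
(row=3, col=2): c = 0.0200 + -0.1420i → escape time 6
(row=3, col=3): c = 0.3600 + -0.1420i → escape time 6
(row=3, col=4): c = 0.7000 + -0.1420i → escape time 3
(row=4, col=0): c = -0.6600 + -0.3160i → escape time 6
(row=4, col=1): c = -0.3200 + -0.3160i → escape time 6
(row=4, col=2): c = 0.0200 + -0.3160i → escape time 6
(row=4, col=3): c = 0.3600 + -0.3160i → escape time 6
(row=4, col=4): c = 0.7000 + -0.3160i → escape time 3
(row=5, col=0): c = -0.6600 + -0.4900i → escape time 6
(row=5, col=1): c = -0.3200 + -0.4900i → escape time 6
(row=5, col=2): c = 0.0200 + -0.4900i → escape time 6
(row=5, col=3): c = 0.3600 + -0.4900i → escape time 6
(row=5, col=4): c = 0.7000 + -0.4900i → escape time 3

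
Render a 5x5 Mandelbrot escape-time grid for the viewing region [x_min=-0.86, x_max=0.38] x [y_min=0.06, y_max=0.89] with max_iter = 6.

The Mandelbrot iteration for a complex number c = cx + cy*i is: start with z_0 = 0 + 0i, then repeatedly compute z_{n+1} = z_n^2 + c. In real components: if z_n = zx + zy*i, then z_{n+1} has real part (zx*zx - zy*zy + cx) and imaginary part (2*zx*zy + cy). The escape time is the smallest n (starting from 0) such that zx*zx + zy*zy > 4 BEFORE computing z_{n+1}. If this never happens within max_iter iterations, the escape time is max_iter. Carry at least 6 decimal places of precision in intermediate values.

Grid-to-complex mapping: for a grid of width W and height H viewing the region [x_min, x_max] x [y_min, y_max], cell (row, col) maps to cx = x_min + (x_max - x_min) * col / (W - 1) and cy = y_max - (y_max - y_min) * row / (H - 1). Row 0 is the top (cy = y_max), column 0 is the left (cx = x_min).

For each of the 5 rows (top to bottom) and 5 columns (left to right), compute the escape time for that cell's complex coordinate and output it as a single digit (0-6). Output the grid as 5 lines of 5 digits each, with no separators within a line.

(row=0, col=0): c = -0.8600 + 0.8900i → escape time 3
(row=0, col=1): c = -0.5500 + 0.8900i → escape time 4
(row=0, col=2): c = -0.2400 + 0.8900i → escape time 6
(row=0, col=3): c = 0.0700 + 0.8900i → escape time 5
(row=0, col=4): c = 0.3800 + 0.8900i → escape time 3
(row=1, col=0): c = -0.8600 + 0.6825i → escape time 4
(row=1, col=1): c = -0.5500 + 0.6825i → escape time 6
(row=1, col=2): c = -0.2400 + 0.6825i → escape time 6
(row=1, col=3): c = 0.0700 + 0.6825i → escape time 6
(row=1, col=4): c = 0.3800 + 0.6825i → escape time 6
(row=2, col=0): c = -0.8600 + 0.4750i → escape time 6
(row=2, col=1): c = -0.5500 + 0.4750i → escape time 6
(row=2, col=2): c = -0.2400 + 0.4750i → escape time 6
(row=2, col=3): c = 0.0700 + 0.4750i → escape time 6
(row=2, col=4): c = 0.3800 + 0.4750i → escape time 6
(row=3, col=0): c = -0.8600 + 0.2675i → escape time 6
(row=3, col=1): c = -0.5500 + 0.2675i → escape time 6
(row=3, col=2): c = -0.2400 + 0.2675i → escape time 6
(row=3, col=3): c = 0.0700 + 0.2675i → escape time 6
(row=3, col=4): c = 0.3800 + 0.2675i → escape time 6
(row=4, col=0): c = -0.8600 + 0.0600i → escape time 6
(row=4, col=1): c = -0.5500 + 0.0600i → escape time 6
(row=4, col=2): c = -0.2400 + 0.0600i → escape time 6
(row=4, col=3): c = 0.0700 + 0.0600i → escape time 6
(row=4, col=4): c = 0.3800 + 0.0600i → escape time 6

Answer: 34653
46666
66666
66666
66666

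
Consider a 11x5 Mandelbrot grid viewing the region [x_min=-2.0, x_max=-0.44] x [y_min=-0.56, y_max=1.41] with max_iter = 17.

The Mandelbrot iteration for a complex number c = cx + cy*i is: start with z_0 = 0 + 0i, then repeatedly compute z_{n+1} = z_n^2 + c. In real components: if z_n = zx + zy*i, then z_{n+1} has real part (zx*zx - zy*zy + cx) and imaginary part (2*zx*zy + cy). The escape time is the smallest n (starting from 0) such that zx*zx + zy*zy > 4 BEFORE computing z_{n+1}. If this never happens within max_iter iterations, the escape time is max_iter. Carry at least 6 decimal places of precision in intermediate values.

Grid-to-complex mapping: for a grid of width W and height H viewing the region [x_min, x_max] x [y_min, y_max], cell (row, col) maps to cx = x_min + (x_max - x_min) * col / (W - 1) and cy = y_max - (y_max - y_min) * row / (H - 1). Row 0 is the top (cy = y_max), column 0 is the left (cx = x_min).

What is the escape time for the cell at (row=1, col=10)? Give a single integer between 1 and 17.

Answer: 5

Derivation:
z_0 = 0 + 0i, c = -0.4400 + 0.9175i
Iter 1: z = -0.4400 + 0.9175i, |z|^2 = 1.0354
Iter 2: z = -1.0882 + 0.1101i, |z|^2 = 1.1963
Iter 3: z = 0.7321 + 0.6779i, |z|^2 = 0.9954
Iter 4: z = -0.3636 + 1.9100i, |z|^2 = 3.7803
Iter 5: z = -3.9559 + -0.4714i, |z|^2 = 15.8716
Escaped at iteration 5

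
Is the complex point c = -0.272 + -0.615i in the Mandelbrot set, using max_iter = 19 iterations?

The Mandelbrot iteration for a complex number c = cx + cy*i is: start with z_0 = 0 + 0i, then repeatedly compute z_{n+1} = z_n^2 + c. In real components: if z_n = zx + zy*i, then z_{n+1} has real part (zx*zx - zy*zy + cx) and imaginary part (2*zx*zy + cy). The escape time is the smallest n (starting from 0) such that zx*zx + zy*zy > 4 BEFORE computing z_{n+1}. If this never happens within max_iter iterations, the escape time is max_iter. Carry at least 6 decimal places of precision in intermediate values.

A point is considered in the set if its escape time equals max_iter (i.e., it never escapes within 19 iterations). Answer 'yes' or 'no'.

Answer: yes

Derivation:
z_0 = 0 + 0i, c = -0.2720 + -0.6150i
Iter 1: z = -0.2720 + -0.6150i, |z|^2 = 0.4522
Iter 2: z = -0.5762 + -0.2804i, |z|^2 = 0.4107
Iter 3: z = -0.0186 + -0.2918i, |z|^2 = 0.0855
Iter 4: z = -0.3568 + -0.6041i, |z|^2 = 0.4923
Iter 5: z = -0.5097 + -0.1839i, |z|^2 = 0.2936
Iter 6: z = -0.0460 + -0.4276i, |z|^2 = 0.1849
Iter 7: z = -0.4527 + -0.5756i, |z|^2 = 0.5363
Iter 8: z = -0.3984 + -0.0938i, |z|^2 = 0.1676
Iter 9: z = -0.1221 + -0.5402i, |z|^2 = 0.3067
Iter 10: z = -0.5490 + -0.4831i, |z|^2 = 0.5348
Iter 11: z = -0.2041 + -0.0846i, |z|^2 = 0.0488
Iter 12: z = -0.2375 + -0.5805i, |z|^2 = 0.3934
Iter 13: z = -0.5526 + -0.3393i, |z|^2 = 0.4204
Iter 14: z = -0.0818 + -0.2401i, |z|^2 = 0.0643
Iter 15: z = -0.3230 + -0.5757i, |z|^2 = 0.4358
Iter 16: z = -0.4992 + -0.2431i, |z|^2 = 0.3083
Iter 17: z = -0.0819 + -0.3723i, |z|^2 = 0.1453
Iter 18: z = -0.4039 + -0.5540i, |z|^2 = 0.4700
Did not escape in 19 iterations → in set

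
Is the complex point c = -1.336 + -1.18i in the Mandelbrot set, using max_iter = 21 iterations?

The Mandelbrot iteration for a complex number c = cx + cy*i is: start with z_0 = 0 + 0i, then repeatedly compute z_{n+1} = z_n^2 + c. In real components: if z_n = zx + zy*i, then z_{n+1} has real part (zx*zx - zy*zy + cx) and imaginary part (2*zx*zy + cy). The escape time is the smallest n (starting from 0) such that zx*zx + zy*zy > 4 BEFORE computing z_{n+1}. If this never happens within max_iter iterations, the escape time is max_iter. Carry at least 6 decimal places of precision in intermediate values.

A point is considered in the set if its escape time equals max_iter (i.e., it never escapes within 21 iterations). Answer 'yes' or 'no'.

z_0 = 0 + 0i, c = -1.3360 + -1.1800i
Iter 1: z = -1.3360 + -1.1800i, |z|^2 = 3.1773
Iter 2: z = -0.9435 + 1.9730i, |z|^2 = 4.7828
Escaped at iteration 2

Answer: no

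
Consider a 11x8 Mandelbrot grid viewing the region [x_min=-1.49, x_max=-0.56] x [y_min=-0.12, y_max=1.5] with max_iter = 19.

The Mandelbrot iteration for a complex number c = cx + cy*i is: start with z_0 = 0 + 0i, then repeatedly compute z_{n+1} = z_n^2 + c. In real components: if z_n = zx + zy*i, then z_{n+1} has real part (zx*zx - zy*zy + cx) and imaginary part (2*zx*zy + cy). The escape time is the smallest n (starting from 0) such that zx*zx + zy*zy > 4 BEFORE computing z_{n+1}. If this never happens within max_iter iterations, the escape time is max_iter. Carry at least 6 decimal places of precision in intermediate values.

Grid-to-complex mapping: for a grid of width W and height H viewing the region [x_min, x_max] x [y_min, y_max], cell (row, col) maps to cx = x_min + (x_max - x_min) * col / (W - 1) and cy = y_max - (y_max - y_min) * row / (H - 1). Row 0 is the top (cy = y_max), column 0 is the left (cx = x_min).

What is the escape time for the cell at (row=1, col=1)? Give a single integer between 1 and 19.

Answer: 2

Derivation:
z_0 = 0 + 0i, c = -1.3970 + 1.2686i
Iter 1: z = -1.3970 + 1.2686i, |z|^2 = 3.5609
Iter 2: z = -1.0547 + -2.2758i, |z|^2 = 6.2917
Escaped at iteration 2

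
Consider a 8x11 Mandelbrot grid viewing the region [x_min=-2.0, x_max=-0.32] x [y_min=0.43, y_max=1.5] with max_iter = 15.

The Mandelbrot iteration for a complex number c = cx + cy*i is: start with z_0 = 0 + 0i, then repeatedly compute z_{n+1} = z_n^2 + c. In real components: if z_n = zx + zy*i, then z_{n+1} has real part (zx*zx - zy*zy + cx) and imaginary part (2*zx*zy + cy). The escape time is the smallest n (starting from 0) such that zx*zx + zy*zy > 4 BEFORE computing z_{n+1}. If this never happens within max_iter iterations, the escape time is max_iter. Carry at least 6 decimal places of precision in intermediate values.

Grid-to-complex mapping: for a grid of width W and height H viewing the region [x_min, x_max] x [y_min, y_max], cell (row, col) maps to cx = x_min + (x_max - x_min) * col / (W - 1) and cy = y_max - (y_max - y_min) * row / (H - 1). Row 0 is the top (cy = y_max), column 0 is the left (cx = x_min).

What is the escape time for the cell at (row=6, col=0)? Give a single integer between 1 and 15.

z_0 = 0 + 0i, c = -2.0000 + 0.8580i
Iter 1: z = -2.0000 + 0.8580i, |z|^2 = 4.7362
Escaped at iteration 1

Answer: 1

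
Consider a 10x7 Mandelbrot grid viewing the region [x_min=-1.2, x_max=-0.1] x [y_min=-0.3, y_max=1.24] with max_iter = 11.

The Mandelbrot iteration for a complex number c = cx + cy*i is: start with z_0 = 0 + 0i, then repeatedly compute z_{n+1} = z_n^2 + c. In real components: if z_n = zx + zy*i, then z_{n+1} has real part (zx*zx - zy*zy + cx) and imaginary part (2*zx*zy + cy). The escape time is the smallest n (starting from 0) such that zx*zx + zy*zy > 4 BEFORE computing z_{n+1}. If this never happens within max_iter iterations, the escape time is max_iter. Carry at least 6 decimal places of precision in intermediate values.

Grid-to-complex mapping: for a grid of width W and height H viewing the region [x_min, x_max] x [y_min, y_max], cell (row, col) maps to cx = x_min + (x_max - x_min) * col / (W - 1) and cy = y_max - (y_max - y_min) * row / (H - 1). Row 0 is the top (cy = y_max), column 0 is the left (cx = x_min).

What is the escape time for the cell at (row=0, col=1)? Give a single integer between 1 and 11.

Answer: 2

Derivation:
z_0 = 0 + 0i, c = -1.0778 + 1.2400i
Iter 1: z = -1.0778 + 1.2400i, |z|^2 = 2.6992
Iter 2: z = -1.4538 + -1.4329i, |z|^2 = 4.1666
Escaped at iteration 2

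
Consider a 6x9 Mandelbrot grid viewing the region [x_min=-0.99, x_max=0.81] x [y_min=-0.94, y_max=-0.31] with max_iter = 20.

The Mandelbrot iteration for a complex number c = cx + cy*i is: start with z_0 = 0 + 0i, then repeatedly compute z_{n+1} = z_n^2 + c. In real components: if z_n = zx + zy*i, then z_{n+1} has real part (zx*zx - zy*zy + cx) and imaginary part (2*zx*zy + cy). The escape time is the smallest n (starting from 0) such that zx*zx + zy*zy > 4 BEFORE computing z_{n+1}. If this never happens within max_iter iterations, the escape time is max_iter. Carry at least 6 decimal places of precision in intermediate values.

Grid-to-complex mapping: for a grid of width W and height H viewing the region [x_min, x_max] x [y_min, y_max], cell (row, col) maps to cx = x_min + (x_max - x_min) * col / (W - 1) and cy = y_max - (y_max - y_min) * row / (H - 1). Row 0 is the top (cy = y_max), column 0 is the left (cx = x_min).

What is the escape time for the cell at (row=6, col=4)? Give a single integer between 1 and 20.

Answer: 4

Derivation:
z_0 = 0 + 0i, c = 0.4500 + -0.7825i
Iter 1: z = 0.4500 + -0.7825i, |z|^2 = 0.8148
Iter 2: z = 0.0402 + -1.4867i, |z|^2 = 2.2120
Iter 3: z = -1.7588 + -0.9020i, |z|^2 = 3.9070
Iter 4: z = 2.7298 + 2.3904i, |z|^2 = 13.1659
Escaped at iteration 4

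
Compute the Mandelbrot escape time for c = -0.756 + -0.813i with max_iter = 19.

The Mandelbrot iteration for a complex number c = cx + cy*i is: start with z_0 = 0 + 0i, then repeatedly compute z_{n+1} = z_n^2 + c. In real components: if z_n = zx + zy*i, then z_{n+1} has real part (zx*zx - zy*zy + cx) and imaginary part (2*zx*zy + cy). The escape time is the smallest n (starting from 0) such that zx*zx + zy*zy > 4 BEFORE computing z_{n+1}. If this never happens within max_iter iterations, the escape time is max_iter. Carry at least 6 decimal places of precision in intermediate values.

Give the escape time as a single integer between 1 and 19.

Answer: 4

Derivation:
z_0 = 0 + 0i, c = -0.7560 + -0.8130i
Iter 1: z = -0.7560 + -0.8130i, |z|^2 = 1.2325
Iter 2: z = -0.8454 + 0.4163i, |z|^2 = 0.8880
Iter 3: z = -0.2145 + -1.5168i, |z|^2 = 2.3468
Iter 4: z = -3.0108 + -0.1622i, |z|^2 = 9.0910
Escaped at iteration 4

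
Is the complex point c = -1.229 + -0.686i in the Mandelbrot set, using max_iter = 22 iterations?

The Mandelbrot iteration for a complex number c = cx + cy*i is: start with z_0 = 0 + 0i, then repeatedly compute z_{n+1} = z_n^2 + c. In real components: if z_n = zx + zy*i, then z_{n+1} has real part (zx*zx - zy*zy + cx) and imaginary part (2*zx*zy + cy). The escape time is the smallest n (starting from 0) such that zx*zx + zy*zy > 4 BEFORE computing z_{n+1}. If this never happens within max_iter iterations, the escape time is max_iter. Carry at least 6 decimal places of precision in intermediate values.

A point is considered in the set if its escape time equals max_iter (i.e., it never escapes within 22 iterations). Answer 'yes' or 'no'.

z_0 = 0 + 0i, c = -1.2290 + -0.6860i
Iter 1: z = -1.2290 + -0.6860i, |z|^2 = 1.9810
Iter 2: z = -0.1892 + 1.0002i, |z|^2 = 1.0362
Iter 3: z = -2.1936 + -1.0644i, |z|^2 = 5.9448
Escaped at iteration 3

Answer: no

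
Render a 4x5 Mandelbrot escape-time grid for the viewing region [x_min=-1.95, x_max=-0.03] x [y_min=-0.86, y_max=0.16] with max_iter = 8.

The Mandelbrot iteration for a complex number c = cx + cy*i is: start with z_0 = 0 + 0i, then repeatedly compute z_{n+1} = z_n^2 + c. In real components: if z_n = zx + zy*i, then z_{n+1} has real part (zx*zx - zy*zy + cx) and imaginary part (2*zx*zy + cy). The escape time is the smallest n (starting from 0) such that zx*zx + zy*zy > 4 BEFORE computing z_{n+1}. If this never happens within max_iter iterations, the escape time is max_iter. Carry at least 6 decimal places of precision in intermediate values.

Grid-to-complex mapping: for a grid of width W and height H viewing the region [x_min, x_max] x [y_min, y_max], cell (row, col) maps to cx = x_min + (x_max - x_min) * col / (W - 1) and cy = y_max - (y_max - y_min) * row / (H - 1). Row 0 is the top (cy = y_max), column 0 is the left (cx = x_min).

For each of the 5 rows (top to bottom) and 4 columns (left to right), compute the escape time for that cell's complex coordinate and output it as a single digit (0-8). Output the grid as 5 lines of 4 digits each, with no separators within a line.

Answer: 4888
4888
2688
1378
1348

Derivation:
(row=0, col=0): c = -1.9500 + 0.1600i → escape time 4
(row=0, col=1): c = -1.3100 + 0.1600i → escape time 8
(row=0, col=2): c = -0.6700 + 0.1600i → escape time 8
(row=0, col=3): c = -0.0300 + 0.1600i → escape time 8
(row=1, col=0): c = -1.9500 + -0.0950i → escape time 4
(row=1, col=1): c = -1.3100 + -0.0950i → escape time 8
(row=1, col=2): c = -0.6700 + -0.0950i → escape time 8
(row=1, col=3): c = -0.0300 + -0.0950i → escape time 8
(row=2, col=0): c = -1.9500 + -0.3500i → escape time 2
(row=2, col=1): c = -1.3100 + -0.3500i → escape time 6
(row=2, col=2): c = -0.6700 + -0.3500i → escape time 8
(row=2, col=3): c = -0.0300 + -0.3500i → escape time 8
(row=3, col=0): c = -1.9500 + -0.6050i → escape time 1
(row=3, col=1): c = -1.3100 + -0.6050i → escape time 3
(row=3, col=2): c = -0.6700 + -0.6050i → escape time 7
(row=3, col=3): c = -0.0300 + -0.6050i → escape time 8
(row=4, col=0): c = -1.9500 + -0.8600i → escape time 1
(row=4, col=1): c = -1.3100 + -0.8600i → escape time 3
(row=4, col=2): c = -0.6700 + -0.8600i → escape time 4
(row=4, col=3): c = -0.0300 + -0.8600i → escape time 8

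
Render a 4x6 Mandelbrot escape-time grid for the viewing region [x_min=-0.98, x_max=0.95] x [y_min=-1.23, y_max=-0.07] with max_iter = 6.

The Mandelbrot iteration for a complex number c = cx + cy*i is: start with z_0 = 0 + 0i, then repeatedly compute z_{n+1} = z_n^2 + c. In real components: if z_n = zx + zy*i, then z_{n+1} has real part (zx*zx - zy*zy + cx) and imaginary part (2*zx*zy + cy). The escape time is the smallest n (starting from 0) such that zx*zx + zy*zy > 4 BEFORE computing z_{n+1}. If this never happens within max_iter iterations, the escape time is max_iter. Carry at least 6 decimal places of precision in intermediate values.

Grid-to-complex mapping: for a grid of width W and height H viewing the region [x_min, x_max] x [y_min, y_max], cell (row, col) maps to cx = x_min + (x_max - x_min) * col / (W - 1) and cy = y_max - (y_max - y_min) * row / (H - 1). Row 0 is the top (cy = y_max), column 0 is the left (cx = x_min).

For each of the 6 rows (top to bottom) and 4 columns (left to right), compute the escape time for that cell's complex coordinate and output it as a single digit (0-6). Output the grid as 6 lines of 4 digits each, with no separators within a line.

(row=0, col=0): c = -0.9800 + -0.0700i → escape time 6
(row=0, col=1): c = -0.3367 + -0.0700i → escape time 6
(row=0, col=2): c = 0.3067 + -0.0700i → escape time 6
(row=0, col=3): c = 0.9500 + -0.0700i → escape time 3
(row=1, col=0): c = -0.9800 + -0.3020i → escape time 6
(row=1, col=1): c = -0.3367 + -0.3020i → escape time 6
(row=1, col=2): c = 0.3067 + -0.3020i → escape time 6
(row=1, col=3): c = 0.9500 + -0.3020i → escape time 3
(row=2, col=0): c = -0.9800 + -0.5340i → escape time 5
(row=2, col=1): c = -0.3367 + -0.5340i → escape time 6
(row=2, col=2): c = 0.3067 + -0.5340i → escape time 6
(row=2, col=3): c = 0.9500 + -0.5340i → escape time 2
(row=3, col=0): c = -0.9800 + -0.7660i → escape time 3
(row=3, col=1): c = -0.3367 + -0.7660i → escape time 6
(row=3, col=2): c = 0.3067 + -0.7660i → escape time 5
(row=3, col=3): c = 0.9500 + -0.7660i → escape time 2
(row=4, col=0): c = -0.9800 + -0.9980i → escape time 3
(row=4, col=1): c = -0.3367 + -0.9980i → escape time 5
(row=4, col=2): c = 0.3067 + -0.9980i → escape time 3
(row=4, col=3): c = 0.9500 + -0.9980i → escape time 2
(row=5, col=0): c = -0.9800 + -1.2300i → escape time 3
(row=5, col=1): c = -0.3367 + -1.2300i → escape time 3
(row=5, col=2): c = 0.3067 + -1.2300i → escape time 2
(row=5, col=3): c = 0.9500 + -1.2300i → escape time 2

Answer: 6663
6663
5662
3652
3532
3322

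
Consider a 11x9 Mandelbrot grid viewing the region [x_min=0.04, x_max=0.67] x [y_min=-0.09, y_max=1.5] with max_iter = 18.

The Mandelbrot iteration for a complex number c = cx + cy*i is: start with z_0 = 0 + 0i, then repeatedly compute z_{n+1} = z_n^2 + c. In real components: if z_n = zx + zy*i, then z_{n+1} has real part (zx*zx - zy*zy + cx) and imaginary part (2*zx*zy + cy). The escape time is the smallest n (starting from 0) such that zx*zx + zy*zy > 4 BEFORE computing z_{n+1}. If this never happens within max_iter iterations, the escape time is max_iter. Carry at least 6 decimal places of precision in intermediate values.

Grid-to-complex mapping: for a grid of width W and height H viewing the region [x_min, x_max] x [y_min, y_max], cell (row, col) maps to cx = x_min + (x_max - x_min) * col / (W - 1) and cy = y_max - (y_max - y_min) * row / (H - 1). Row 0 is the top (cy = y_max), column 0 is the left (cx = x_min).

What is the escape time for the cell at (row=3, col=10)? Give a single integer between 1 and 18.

z_0 = 0 + 0i, c = 0.6700 + 0.9037i
Iter 1: z = 0.6700 + 0.9037i, |z|^2 = 1.2657
Iter 2: z = 0.3021 + 2.1148i, |z|^2 = 4.5636
Escaped at iteration 2

Answer: 2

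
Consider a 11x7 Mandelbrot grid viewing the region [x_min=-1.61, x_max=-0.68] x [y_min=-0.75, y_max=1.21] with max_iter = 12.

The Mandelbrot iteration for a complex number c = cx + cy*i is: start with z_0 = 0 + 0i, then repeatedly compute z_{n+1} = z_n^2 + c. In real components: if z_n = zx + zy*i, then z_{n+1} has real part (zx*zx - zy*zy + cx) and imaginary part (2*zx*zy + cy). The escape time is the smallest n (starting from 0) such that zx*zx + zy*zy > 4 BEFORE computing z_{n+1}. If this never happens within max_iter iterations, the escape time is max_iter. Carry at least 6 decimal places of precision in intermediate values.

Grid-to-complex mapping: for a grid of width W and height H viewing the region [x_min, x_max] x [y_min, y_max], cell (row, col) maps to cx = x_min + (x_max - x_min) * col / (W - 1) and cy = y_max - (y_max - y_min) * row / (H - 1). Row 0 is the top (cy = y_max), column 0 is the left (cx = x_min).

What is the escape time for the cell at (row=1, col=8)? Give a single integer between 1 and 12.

z_0 = 0 + 0i, c = -0.8660 + 0.8833i
Iter 1: z = -0.8660 + 0.8833i, |z|^2 = 1.5302
Iter 2: z = -0.8963 + -0.6466i, |z|^2 = 1.2215
Iter 3: z = -0.4807 + 2.0425i, |z|^2 = 4.4027
Escaped at iteration 3

Answer: 3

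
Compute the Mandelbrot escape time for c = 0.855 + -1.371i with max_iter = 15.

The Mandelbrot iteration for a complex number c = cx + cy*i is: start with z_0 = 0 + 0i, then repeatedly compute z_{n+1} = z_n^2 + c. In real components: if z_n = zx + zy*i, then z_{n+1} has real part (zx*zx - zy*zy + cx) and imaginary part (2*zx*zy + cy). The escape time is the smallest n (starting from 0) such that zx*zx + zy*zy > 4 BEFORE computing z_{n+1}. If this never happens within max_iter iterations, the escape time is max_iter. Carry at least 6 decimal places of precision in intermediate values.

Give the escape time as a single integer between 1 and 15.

Answer: 2

Derivation:
z_0 = 0 + 0i, c = 0.8550 + -1.3710i
Iter 1: z = 0.8550 + -1.3710i, |z|^2 = 2.6107
Iter 2: z = -0.2936 + -3.7154i, |z|^2 = 13.8905
Escaped at iteration 2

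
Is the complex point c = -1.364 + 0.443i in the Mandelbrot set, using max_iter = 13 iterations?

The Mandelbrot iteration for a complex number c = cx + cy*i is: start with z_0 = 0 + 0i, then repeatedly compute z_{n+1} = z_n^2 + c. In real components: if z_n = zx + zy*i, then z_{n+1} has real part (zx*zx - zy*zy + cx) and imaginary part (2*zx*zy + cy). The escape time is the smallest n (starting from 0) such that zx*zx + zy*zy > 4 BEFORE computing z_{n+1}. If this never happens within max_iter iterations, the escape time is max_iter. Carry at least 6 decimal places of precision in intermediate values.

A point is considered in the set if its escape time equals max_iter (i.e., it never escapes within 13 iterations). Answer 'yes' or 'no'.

z_0 = 0 + 0i, c = -1.3640 + 0.4430i
Iter 1: z = -1.3640 + 0.4430i, |z|^2 = 2.0567
Iter 2: z = 0.3002 + -0.7655i, |z|^2 = 0.6761
Iter 3: z = -1.8598 + -0.0167i, |z|^2 = 3.4593
Iter 4: z = 2.0948 + 0.5050i, |z|^2 = 4.6431
Escaped at iteration 4

Answer: no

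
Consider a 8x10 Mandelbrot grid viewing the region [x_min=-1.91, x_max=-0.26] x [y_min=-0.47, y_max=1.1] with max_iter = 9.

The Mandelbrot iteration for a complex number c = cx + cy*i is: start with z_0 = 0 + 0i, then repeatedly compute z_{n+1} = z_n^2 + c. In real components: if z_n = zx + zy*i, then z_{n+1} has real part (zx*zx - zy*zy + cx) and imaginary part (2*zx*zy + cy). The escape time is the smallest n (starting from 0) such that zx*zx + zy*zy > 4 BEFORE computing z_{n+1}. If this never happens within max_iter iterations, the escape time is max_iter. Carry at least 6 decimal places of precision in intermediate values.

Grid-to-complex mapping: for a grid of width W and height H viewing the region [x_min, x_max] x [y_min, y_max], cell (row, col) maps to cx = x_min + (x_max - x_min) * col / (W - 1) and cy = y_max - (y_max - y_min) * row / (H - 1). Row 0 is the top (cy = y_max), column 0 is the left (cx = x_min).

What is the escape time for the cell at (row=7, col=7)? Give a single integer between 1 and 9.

z_0 = 0 + 0i, c = -0.2600 + -0.1211i
Iter 1: z = -0.2600 + -0.1211i, |z|^2 = 0.0823
Iter 2: z = -0.2071 + -0.0581i, |z|^2 = 0.0463
Iter 3: z = -0.2205 + -0.0970i, |z|^2 = 0.0580
Iter 4: z = -0.2208 + -0.0783i, |z|^2 = 0.0549
Iter 5: z = -0.2174 + -0.0865i, |z|^2 = 0.0547
Iter 6: z = -0.2202 + -0.0835i, |z|^2 = 0.0555
Iter 7: z = -0.2185 + -0.0843i, |z|^2 = 0.0548
Iter 8: z = -0.2194 + -0.0843i, |z|^2 = 0.0552

Answer: 9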